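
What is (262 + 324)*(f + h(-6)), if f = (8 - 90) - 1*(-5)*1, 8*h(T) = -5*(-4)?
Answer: -43657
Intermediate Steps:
h(T) = 5/2 (h(T) = (-5*(-4))/8 = (⅛)*20 = 5/2)
f = -77 (f = -82 + 5*1 = -82 + 5 = -77)
(262 + 324)*(f + h(-6)) = (262 + 324)*(-77 + 5/2) = 586*(-149/2) = -43657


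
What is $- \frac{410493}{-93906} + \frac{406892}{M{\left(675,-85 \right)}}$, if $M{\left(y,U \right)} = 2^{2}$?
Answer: $\frac{3184270177}{31302} \approx 1.0173 \cdot 10^{5}$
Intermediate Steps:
$M{\left(y,U \right)} = 4$
$- \frac{410493}{-93906} + \frac{406892}{M{\left(675,-85 \right)}} = - \frac{410493}{-93906} + \frac{406892}{4} = \left(-410493\right) \left(- \frac{1}{93906}\right) + 406892 \cdot \frac{1}{4} = \frac{136831}{31302} + 101723 = \frac{3184270177}{31302}$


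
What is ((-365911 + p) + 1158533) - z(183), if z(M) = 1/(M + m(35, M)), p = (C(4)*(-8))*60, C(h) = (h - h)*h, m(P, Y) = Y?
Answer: 290099651/366 ≈ 7.9262e+5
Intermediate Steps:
C(h) = 0 (C(h) = 0*h = 0)
p = 0 (p = (0*(-8))*60 = 0*60 = 0)
z(M) = 1/(2*M) (z(M) = 1/(M + M) = 1/(2*M))
((-365911 + p) + 1158533) - z(183) = ((-365911 + 0) + 1158533) - 1/(2*183) = (-365911 + 1158533) - 1/(2*183) = 792622 - 1*1/366 = 792622 - 1/366 = 290099651/366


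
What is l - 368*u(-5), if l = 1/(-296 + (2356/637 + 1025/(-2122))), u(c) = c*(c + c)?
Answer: -7282000752514/395760837 ≈ -18400.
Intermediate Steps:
u(c) = 2*c**2 (u(c) = c*(2*c) = 2*c**2)
l = -1351714/395760837 (l = 1/(-296 + (2356*(1/637) + 1025*(-1/2122))) = 1/(-296 + (2356/637 - 1025/2122)) = 1/(-296 + 4346507/1351714) = 1/(-395760837/1351714) = -1351714/395760837 ≈ -0.0034155)
l - 368*u(-5) = -1351714/395760837 - 368*2*(-5)**2 = -1351714/395760837 - 368*2*25 = -1351714/395760837 - 368*50 = -1351714/395760837 - 1*18400 = -1351714/395760837 - 18400 = -7282000752514/395760837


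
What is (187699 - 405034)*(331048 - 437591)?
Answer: 23155522905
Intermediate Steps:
(187699 - 405034)*(331048 - 437591) = -217335*(-106543) = 23155522905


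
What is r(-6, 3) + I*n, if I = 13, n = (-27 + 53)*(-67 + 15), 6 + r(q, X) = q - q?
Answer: -17582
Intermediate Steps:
r(q, X) = -6 (r(q, X) = -6 + (q - q) = -6 + 0 = -6)
n = -1352 (n = 26*(-52) = -1352)
r(-6, 3) + I*n = -6 + 13*(-1352) = -6 - 17576 = -17582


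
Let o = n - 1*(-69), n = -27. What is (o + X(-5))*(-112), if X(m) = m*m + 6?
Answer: -8176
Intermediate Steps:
o = 42 (o = -27 - 1*(-69) = -27 + 69 = 42)
X(m) = 6 + m**2 (X(m) = m**2 + 6 = 6 + m**2)
(o + X(-5))*(-112) = (42 + (6 + (-5)**2))*(-112) = (42 + (6 + 25))*(-112) = (42 + 31)*(-112) = 73*(-112) = -8176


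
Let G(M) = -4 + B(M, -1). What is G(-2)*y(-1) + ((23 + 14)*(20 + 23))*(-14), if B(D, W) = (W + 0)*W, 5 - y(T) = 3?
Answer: -22280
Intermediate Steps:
y(T) = 2 (y(T) = 5 - 1*3 = 5 - 3 = 2)
B(D, W) = W² (B(D, W) = W*W = W²)
G(M) = -3 (G(M) = -4 + (-1)² = -4 + 1 = -3)
G(-2)*y(-1) + ((23 + 14)*(20 + 23))*(-14) = -3*2 + ((23 + 14)*(20 + 23))*(-14) = -6 + (37*43)*(-14) = -6 + 1591*(-14) = -6 - 22274 = -22280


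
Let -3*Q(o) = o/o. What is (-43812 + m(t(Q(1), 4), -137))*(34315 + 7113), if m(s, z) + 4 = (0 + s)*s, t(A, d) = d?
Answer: -1814546400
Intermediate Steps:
Q(o) = -1/3 (Q(o) = -o/(3*o) = -1/3*1 = -1/3)
m(s, z) = -4 + s**2 (m(s, z) = -4 + (0 + s)*s = -4 + s*s = -4 + s**2)
(-43812 + m(t(Q(1), 4), -137))*(34315 + 7113) = (-43812 + (-4 + 4**2))*(34315 + 7113) = (-43812 + (-4 + 16))*41428 = (-43812 + 12)*41428 = -43800*41428 = -1814546400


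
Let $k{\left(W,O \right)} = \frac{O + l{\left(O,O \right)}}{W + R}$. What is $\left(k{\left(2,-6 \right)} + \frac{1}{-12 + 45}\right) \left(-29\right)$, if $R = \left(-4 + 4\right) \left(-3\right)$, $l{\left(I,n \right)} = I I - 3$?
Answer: $- \frac{25897}{66} \approx -392.38$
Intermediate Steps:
$l{\left(I,n \right)} = -3 + I^{2}$ ($l{\left(I,n \right)} = I^{2} - 3 = -3 + I^{2}$)
$R = 0$ ($R = 0 \left(-3\right) = 0$)
$k{\left(W,O \right)} = \frac{-3 + O + O^{2}}{W}$ ($k{\left(W,O \right)} = \frac{O + \left(-3 + O^{2}\right)}{W + 0} = \frac{-3 + O + O^{2}}{W}$)
$\left(k{\left(2,-6 \right)} + \frac{1}{-12 + 45}\right) \left(-29\right) = \left(\frac{-3 - 6 + \left(-6\right)^{2}}{2} + \frac{1}{-12 + 45}\right) \left(-29\right) = \left(\frac{-3 - 6 + 36}{2} + \frac{1}{33}\right) \left(-29\right) = \left(\frac{1}{2} \cdot 27 + \frac{1}{33}\right) \left(-29\right) = \left(\frac{27}{2} + \frac{1}{33}\right) \left(-29\right) = \frac{893}{66} \left(-29\right) = - \frac{25897}{66}$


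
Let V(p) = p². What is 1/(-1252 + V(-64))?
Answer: 1/2844 ≈ 0.00035162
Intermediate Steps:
1/(-1252 + V(-64)) = 1/(-1252 + (-64)²) = 1/(-1252 + 4096) = 1/2844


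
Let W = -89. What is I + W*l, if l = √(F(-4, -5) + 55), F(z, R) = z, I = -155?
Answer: -155 - 89*√51 ≈ -790.59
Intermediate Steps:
l = √51 (l = √(-4 + 55) = √51 ≈ 7.1414)
I + W*l = -155 - 89*√51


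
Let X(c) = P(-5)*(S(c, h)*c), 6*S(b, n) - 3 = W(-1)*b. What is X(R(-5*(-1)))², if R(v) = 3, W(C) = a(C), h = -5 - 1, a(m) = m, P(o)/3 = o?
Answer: 0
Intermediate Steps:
P(o) = 3*o
h = -6
W(C) = C
S(b, n) = ½ - b/6 (S(b, n) = ½ + (-b)/6 = ½ - b/6)
X(c) = -15*c*(½ - c/6) (X(c) = (3*(-5))*((½ - c/6)*c) = -15*c*(½ - c/6))
X(R(-5*(-1)))² = ((5/2)*3*(-3 + 3))² = ((5/2)*3*0)² = 0² = 0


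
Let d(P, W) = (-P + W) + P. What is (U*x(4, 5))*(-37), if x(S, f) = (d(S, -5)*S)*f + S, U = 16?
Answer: 56832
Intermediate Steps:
d(P, W) = W (d(P, W) = (W - P) + P = W)
x(S, f) = S - 5*S*f (x(S, f) = (-5*S)*f + S = -5*S*f + S = S - 5*S*f)
(U*x(4, 5))*(-37) = (16*(4*(1 - 5*5)))*(-37) = (16*(4*(1 - 25)))*(-37) = (16*(4*(-24)))*(-37) = (16*(-96))*(-37) = -1536*(-37) = 56832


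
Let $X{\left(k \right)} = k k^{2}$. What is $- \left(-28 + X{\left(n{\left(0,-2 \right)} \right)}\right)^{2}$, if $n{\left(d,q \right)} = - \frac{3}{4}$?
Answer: $- \frac{3308761}{4096} \approx -807.8$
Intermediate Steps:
$n{\left(d,q \right)} = - \frac{3}{4}$ ($n{\left(d,q \right)} = \left(-3\right) \frac{1}{4} = - \frac{3}{4}$)
$X{\left(k \right)} = k^{3}$
$- \left(-28 + X{\left(n{\left(0,-2 \right)} \right)}\right)^{2} = - \left(-28 + \left(- \frac{3}{4}\right)^{3}\right)^{2} = - \left(-28 - \frac{27}{64}\right)^{2} = - \left(- \frac{1819}{64}\right)^{2} = \left(-1\right) \frac{3308761}{4096} = - \frac{3308761}{4096}$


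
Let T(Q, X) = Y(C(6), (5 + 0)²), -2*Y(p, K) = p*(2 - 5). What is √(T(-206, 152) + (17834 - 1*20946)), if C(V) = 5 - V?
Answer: I*√12454/2 ≈ 55.799*I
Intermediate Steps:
Y(p, K) = 3*p/2 (Y(p, K) = -p*(2 - 5)/2 = -p*(-3)/2 = -(-3)*p/2 = 3*p/2)
T(Q, X) = -3/2 (T(Q, X) = 3*(5 - 1*6)/2 = 3*(5 - 6)/2 = (3/2)*(-1) = -3/2)
√(T(-206, 152) + (17834 - 1*20946)) = √(-3/2 + (17834 - 1*20946)) = √(-3/2 + (17834 - 20946)) = √(-3/2 - 3112) = √(-6227/2) = I*√12454/2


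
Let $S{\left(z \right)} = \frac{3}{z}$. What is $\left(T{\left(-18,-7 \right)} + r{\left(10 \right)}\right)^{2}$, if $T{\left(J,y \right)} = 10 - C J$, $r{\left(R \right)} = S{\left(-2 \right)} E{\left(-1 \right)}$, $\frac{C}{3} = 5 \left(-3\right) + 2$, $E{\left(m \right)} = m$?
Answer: $\frac{1907161}{4} \approx 4.7679 \cdot 10^{5}$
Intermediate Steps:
$C = -39$ ($C = 3 \left(5 \left(-3\right) + 2\right) = 3 \left(-15 + 2\right) = 3 \left(-13\right) = -39$)
$r{\left(R \right)} = \frac{3}{2}$ ($r{\left(R \right)} = \frac{3}{-2} \left(-1\right) = 3 \left(- \frac{1}{2}\right) \left(-1\right) = \left(- \frac{3}{2}\right) \left(-1\right) = \frac{3}{2}$)
$T{\left(J,y \right)} = 10 + 39 J$ ($T{\left(J,y \right)} = 10 - - 39 J = 10 + 39 J$)
$\left(T{\left(-18,-7 \right)} + r{\left(10 \right)}\right)^{2} = \left(\left(10 + 39 \left(-18\right)\right) + \frac{3}{2}\right)^{2} = \left(\left(10 - 702\right) + \frac{3}{2}\right)^{2} = \left(-692 + \frac{3}{2}\right)^{2} = \left(- \frac{1381}{2}\right)^{2} = \frac{1907161}{4}$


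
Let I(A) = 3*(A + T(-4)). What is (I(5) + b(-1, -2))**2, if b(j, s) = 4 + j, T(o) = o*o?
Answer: 4356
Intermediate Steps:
T(o) = o**2
I(A) = 48 + 3*A (I(A) = 3*(A + (-4)**2) = 3*(A + 16) = 3*(16 + A) = 48 + 3*A)
(I(5) + b(-1, -2))**2 = ((48 + 3*5) + (4 - 1))**2 = ((48 + 15) + 3)**2 = (63 + 3)**2 = 66**2 = 4356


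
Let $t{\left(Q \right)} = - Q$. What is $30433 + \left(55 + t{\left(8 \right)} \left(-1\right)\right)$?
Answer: $30496$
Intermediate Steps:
$30433 + \left(55 + t{\left(8 \right)} \left(-1\right)\right) = 30433 + \left(55 + \left(-1\right) 8 \left(-1\right)\right) = 30433 + \left(55 - -8\right) = 30433 + \left(55 + 8\right) = 30433 + 63 = 30496$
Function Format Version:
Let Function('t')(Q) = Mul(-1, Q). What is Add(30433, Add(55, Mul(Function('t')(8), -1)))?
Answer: 30496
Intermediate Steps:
Add(30433, Add(55, Mul(Function('t')(8), -1))) = Add(30433, Add(55, Mul(Mul(-1, 8), -1))) = Add(30433, Add(55, Mul(-8, -1))) = Add(30433, Add(55, 8)) = Add(30433, 63) = 30496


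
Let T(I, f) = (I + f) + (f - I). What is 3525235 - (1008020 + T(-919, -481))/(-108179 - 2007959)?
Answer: 3729942374744/1058069 ≈ 3.5252e+6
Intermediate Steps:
T(I, f) = 2*f
3525235 - (1008020 + T(-919, -481))/(-108179 - 2007959) = 3525235 - (1008020 + 2*(-481))/(-108179 - 2007959) = 3525235 - (1008020 - 962)/(-2116138) = 3525235 - 1007058*(-1)/2116138 = 3525235 - 1*(-503529/1058069) = 3525235 + 503529/1058069 = 3729942374744/1058069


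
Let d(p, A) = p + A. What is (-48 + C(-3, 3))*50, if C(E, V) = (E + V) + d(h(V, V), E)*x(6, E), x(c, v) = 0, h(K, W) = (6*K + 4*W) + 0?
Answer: -2400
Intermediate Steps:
h(K, W) = 4*W + 6*K (h(K, W) = (4*W + 6*K) + 0 = 4*W + 6*K)
d(p, A) = A + p
C(E, V) = E + V (C(E, V) = (E + V) + (E + (4*V + 6*V))*0 = (E + V) + (E + 10*V)*0 = (E + V) + 0 = E + V)
(-48 + C(-3, 3))*50 = (-48 + (-3 + 3))*50 = (-48 + 0)*50 = -48*50 = -2400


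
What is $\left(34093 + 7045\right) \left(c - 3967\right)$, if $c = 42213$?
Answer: $1573363948$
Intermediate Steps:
$\left(34093 + 7045\right) \left(c - 3967\right) = \left(34093 + 7045\right) \left(42213 - 3967\right) = 41138 \cdot 38246 = 1573363948$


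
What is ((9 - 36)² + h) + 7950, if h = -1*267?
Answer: 8412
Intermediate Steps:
h = -267
((9 - 36)² + h) + 7950 = ((9 - 36)² - 267) + 7950 = ((-27)² - 267) + 7950 = (729 - 267) + 7950 = 462 + 7950 = 8412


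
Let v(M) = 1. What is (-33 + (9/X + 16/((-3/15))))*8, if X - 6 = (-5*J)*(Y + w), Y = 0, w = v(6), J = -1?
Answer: -9872/11 ≈ -897.45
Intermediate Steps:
w = 1
X = 11 (X = 6 + (-5*(-1))*(0 + 1) = 6 + 5*1 = 6 + 5 = 11)
(-33 + (9/X + 16/((-3/15))))*8 = (-33 + (9/11 + 16/((-3/15))))*8 = (-33 + (9*(1/11) + 16/((-3*1/15))))*8 = (-33 + (9/11 + 16/(-⅕)))*8 = (-33 + (9/11 + 16*(-5)))*8 = (-33 + (9/11 - 80))*8 = (-33 - 871/11)*8 = -1234/11*8 = -9872/11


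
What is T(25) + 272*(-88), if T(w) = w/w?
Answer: -23935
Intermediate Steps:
T(w) = 1
T(25) + 272*(-88) = 1 + 272*(-88) = 1 - 23936 = -23935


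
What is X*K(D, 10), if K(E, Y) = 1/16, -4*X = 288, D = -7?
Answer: -9/2 ≈ -4.5000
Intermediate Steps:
X = -72 (X = -¼*288 = -72)
K(E, Y) = 1/16
X*K(D, 10) = -72*1/16 = -9/2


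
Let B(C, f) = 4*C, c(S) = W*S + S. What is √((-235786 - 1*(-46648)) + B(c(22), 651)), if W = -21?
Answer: I*√190898 ≈ 436.92*I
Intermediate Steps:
c(S) = -20*S (c(S) = -21*S + S = -20*S)
√((-235786 - 1*(-46648)) + B(c(22), 651)) = √((-235786 - 1*(-46648)) + 4*(-20*22)) = √((-235786 + 46648) + 4*(-440)) = √(-189138 - 1760) = √(-190898) = I*√190898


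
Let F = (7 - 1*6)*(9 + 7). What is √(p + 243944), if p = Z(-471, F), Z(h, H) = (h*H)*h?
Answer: 10*√37934 ≈ 1947.7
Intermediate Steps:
F = 16 (F = (7 - 6)*16 = 1*16 = 16)
Z(h, H) = H*h² (Z(h, H) = (H*h)*h = H*h²)
p = 3549456 (p = 16*(-471)² = 16*221841 = 3549456)
√(p + 243944) = √(3549456 + 243944) = √3793400 = 10*√37934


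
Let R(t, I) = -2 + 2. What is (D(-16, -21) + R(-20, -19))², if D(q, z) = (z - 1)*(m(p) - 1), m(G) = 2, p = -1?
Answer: 484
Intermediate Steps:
R(t, I) = 0
D(q, z) = -1 + z (D(q, z) = (z - 1)*(2 - 1) = (-1 + z)*1 = -1 + z)
(D(-16, -21) + R(-20, -19))² = ((-1 - 21) + 0)² = (-22 + 0)² = (-22)² = 484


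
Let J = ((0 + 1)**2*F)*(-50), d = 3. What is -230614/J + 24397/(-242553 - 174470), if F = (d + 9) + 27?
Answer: 48061883986/406597425 ≈ 118.21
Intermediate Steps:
F = 39 (F = (3 + 9) + 27 = 12 + 27 = 39)
J = -1950 (J = ((0 + 1)**2*39)*(-50) = (1**2*39)*(-50) = (1*39)*(-50) = 39*(-50) = -1950)
-230614/J + 24397/(-242553 - 174470) = -230614/(-1950) + 24397/(-242553 - 174470) = -230614*(-1/1950) + 24397/(-417023) = 115307/975 + 24397*(-1/417023) = 115307/975 - 24397/417023 = 48061883986/406597425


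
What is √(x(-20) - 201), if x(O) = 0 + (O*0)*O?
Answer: I*√201 ≈ 14.177*I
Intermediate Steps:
x(O) = 0 (x(O) = 0 + 0*O = 0 + 0 = 0)
√(x(-20) - 201) = √(0 - 201) = √(-201) = I*√201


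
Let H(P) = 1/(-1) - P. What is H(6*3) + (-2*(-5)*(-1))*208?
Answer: -2099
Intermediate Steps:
H(P) = -1 - P
H(6*3) + (-2*(-5)*(-1))*208 = (-1 - 6*3) + (-2*(-5)*(-1))*208 = (-1 - 1*18) + (10*(-1))*208 = (-1 - 18) - 10*208 = -19 - 2080 = -2099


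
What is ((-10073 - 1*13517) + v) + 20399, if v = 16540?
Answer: 13349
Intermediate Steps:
((-10073 - 1*13517) + v) + 20399 = ((-10073 - 1*13517) + 16540) + 20399 = ((-10073 - 13517) + 16540) + 20399 = (-23590 + 16540) + 20399 = -7050 + 20399 = 13349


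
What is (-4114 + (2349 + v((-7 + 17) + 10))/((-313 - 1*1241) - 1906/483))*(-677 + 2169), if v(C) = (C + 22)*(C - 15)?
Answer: -1155170417617/188122 ≈ -6.1405e+6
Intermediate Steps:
v(C) = (-15 + C)*(22 + C) (v(C) = (22 + C)*(-15 + C) = (-15 + C)*(22 + C))
(-4114 + (2349 + v((-7 + 17) + 10))/((-313 - 1*1241) - 1906/483))*(-677 + 2169) = (-4114 + (2349 + (-330 + ((-7 + 17) + 10)**2 + 7*((-7 + 17) + 10)))/((-313 - 1*1241) - 1906/483))*(-677 + 2169) = (-4114 + (2349 + (-330 + (10 + 10)**2 + 7*(10 + 10)))/((-313 - 1241) - 1906*1/483))*1492 = (-4114 + (2349 + (-330 + 20**2 + 7*20))/(-1554 - 1906/483))*1492 = (-4114 + (2349 + (-330 + 400 + 140))/(-752488/483))*1492 = (-4114 + (2349 + 210)*(-483/752488))*1492 = (-4114 + 2559*(-483/752488))*1492 = (-4114 - 1235997/752488)*1492 = -3096971629/752488*1492 = -1155170417617/188122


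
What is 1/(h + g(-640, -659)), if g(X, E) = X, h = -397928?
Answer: -1/398568 ≈ -2.5090e-6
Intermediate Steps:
1/(h + g(-640, -659)) = 1/(-397928 - 640) = 1/(-398568) = -1/398568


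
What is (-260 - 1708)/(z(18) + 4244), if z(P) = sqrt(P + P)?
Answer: -984/2125 ≈ -0.46306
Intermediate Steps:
z(P) = sqrt(2)*sqrt(P) (z(P) = sqrt(2*P) = sqrt(2)*sqrt(P))
(-260 - 1708)/(z(18) + 4244) = (-260 - 1708)/(sqrt(2)*sqrt(18) + 4244) = -1968/(sqrt(2)*(3*sqrt(2)) + 4244) = -1968/(6 + 4244) = -1968/4250 = -1968*1/4250 = -984/2125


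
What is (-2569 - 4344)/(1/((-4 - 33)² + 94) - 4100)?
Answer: 10113719/5998299 ≈ 1.6861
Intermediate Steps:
(-2569 - 4344)/(1/((-4 - 33)² + 94) - 4100) = -6913/(1/((-37)² + 94) - 4100) = -6913/(1/(1369 + 94) - 4100) = -6913/(1/1463 - 4100) = -6913/(-5998299/1463) = -6913*(-1463/5998299) = 10113719/5998299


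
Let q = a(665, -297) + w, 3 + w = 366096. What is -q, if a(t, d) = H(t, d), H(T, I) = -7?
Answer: -366086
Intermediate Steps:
a(t, d) = -7
w = 366093 (w = -3 + 366096 = 366093)
q = 366086 (q = -7 + 366093 = 366086)
-q = -1*366086 = -366086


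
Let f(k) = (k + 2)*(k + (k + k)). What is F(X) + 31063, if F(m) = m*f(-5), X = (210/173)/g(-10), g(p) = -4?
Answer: 10743073/346 ≈ 31049.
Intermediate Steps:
f(k) = 3*k*(2 + k) (f(k) = (2 + k)*(k + 2*k) = (2 + k)*(3*k) = 3*k*(2 + k))
X = -105/346 (X = (210/173)/(-4) = (210*(1/173))*(-¼) = (210/173)*(-¼) = -105/346 ≈ -0.30347)
F(m) = 45*m (F(m) = m*(3*(-5)*(2 - 5)) = m*(3*(-5)*(-3)) = m*45 = 45*m)
F(X) + 31063 = 45*(-105/346) + 31063 = -4725/346 + 31063 = 10743073/346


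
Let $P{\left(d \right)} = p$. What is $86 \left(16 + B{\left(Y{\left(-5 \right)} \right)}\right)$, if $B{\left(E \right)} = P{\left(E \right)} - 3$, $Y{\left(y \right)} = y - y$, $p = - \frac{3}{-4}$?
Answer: $\frac{2365}{2} \approx 1182.5$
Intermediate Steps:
$p = \frac{3}{4}$ ($p = \left(-3\right) \left(- \frac{1}{4}\right) = \frac{3}{4} \approx 0.75$)
$P{\left(d \right)} = \frac{3}{4}$
$Y{\left(y \right)} = 0$
$B{\left(E \right)} = - \frac{9}{4}$ ($B{\left(E \right)} = \frac{3}{4} - 3 = - \frac{9}{4}$)
$86 \left(16 + B{\left(Y{\left(-5 \right)} \right)}\right) = 86 \left(16 - \frac{9}{4}\right) = 86 \cdot \frac{55}{4} = \frac{2365}{2}$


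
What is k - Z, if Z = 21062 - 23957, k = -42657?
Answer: -39762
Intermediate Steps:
Z = -2895
k - Z = -42657 - 1*(-2895) = -42657 + 2895 = -39762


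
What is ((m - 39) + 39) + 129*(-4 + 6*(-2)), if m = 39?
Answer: -2025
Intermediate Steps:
((m - 39) + 39) + 129*(-4 + 6*(-2)) = ((39 - 39) + 39) + 129*(-4 + 6*(-2)) = (0 + 39) + 129*(-4 - 12) = 39 + 129*(-16) = 39 - 2064 = -2025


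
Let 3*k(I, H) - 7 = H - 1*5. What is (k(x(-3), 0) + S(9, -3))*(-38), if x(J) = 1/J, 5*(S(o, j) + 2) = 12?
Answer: -608/15 ≈ -40.533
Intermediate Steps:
S(o, j) = 2/5 (S(o, j) = -2 + (1/5)*12 = -2 + 12/5 = 2/5)
k(I, H) = 2/3 + H/3 (k(I, H) = 7/3 + (H - 1*5)/3 = 7/3 + (H - 5)/3 = 7/3 + (-5 + H)/3 = 7/3 + (-5/3 + H/3) = 2/3 + H/3)
(k(x(-3), 0) + S(9, -3))*(-38) = ((2/3 + (1/3)*0) + 2/5)*(-38) = ((2/3 + 0) + 2/5)*(-38) = (2/3 + 2/5)*(-38) = (16/15)*(-38) = -608/15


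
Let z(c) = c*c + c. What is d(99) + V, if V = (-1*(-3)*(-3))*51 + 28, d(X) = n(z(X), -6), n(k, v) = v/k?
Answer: -711151/1650 ≈ -431.00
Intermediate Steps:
z(c) = c + c**2 (z(c) = c**2 + c = c + c**2)
d(X) = -6/(X*(1 + X)) (d(X) = -6*1/(X*(1 + X)) = -6/(X*(1 + X)))
V = -431 (V = (3*(-3))*51 + 28 = -9*51 + 28 = -459 + 28 = -431)
d(99) + V = -6/(99*(1 + 99)) - 431 = -6*1/99/100 - 431 = -6*1/99*1/100 - 431 = -1/1650 - 431 = -711151/1650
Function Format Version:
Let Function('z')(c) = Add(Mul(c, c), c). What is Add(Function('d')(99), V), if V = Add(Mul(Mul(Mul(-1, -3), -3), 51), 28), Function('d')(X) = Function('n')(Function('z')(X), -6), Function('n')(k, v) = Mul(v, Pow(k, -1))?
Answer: Rational(-711151, 1650) ≈ -431.00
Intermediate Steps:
Function('z')(c) = Add(c, Pow(c, 2)) (Function('z')(c) = Add(Pow(c, 2), c) = Add(c, Pow(c, 2)))
Function('d')(X) = Mul(-6, Pow(X, -1), Pow(Add(1, X), -1)) (Function('d')(X) = Mul(-6, Pow(Mul(X, Add(1, X)), -1)) = Mul(-6, Mul(Pow(X, -1), Pow(Add(1, X), -1))) = Mul(-6, Pow(X, -1), Pow(Add(1, X), -1)))
V = -431 (V = Add(Mul(Mul(3, -3), 51), 28) = Add(Mul(-9, 51), 28) = Add(-459, 28) = -431)
Add(Function('d')(99), V) = Add(Mul(-6, Pow(99, -1), Pow(Add(1, 99), -1)), -431) = Add(Mul(-6, Rational(1, 99), Pow(100, -1)), -431) = Add(Mul(-6, Rational(1, 99), Rational(1, 100)), -431) = Add(Rational(-1, 1650), -431) = Rational(-711151, 1650)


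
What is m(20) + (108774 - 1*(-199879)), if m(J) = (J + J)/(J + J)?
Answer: 308654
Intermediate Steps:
m(J) = 1 (m(J) = (2*J)/((2*J)) = (2*J)*(1/(2*J)) = 1)
m(20) + (108774 - 1*(-199879)) = 1 + (108774 - 1*(-199879)) = 1 + (108774 + 199879) = 1 + 308653 = 308654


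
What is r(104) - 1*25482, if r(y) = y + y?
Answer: -25274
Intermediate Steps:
r(y) = 2*y
r(104) - 1*25482 = 2*104 - 1*25482 = 208 - 25482 = -25274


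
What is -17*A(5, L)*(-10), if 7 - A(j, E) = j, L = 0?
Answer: 340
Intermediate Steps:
A(j, E) = 7 - j
-17*A(5, L)*(-10) = -17*(7 - 1*5)*(-10) = -17*(7 - 5)*(-10) = -17*2*(-10) = -34*(-10) = 340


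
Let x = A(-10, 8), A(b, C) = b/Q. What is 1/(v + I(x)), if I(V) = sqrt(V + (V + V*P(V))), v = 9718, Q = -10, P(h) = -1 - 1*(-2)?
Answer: 9718/94439521 - sqrt(3)/94439521 ≈ 0.00010288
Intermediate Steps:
P(h) = 1 (P(h) = -1 + 2 = 1)
A(b, C) = -b/10 (A(b, C) = b/(-10) = b*(-1/10) = -b/10)
x = 1 (x = -1/10*(-10) = 1)
I(V) = sqrt(3)*sqrt(V) (I(V) = sqrt(V + (V + V*1)) = sqrt(V + (V + V)) = sqrt(V + 2*V) = sqrt(3*V) = sqrt(3)*sqrt(V))
1/(v + I(x)) = 1/(9718 + sqrt(3)*sqrt(1)) = 1/(9718 + sqrt(3)*1) = 1/(9718 + sqrt(3))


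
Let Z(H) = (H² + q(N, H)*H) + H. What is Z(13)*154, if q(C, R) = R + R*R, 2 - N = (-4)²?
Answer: 392392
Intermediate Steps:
N = -14 (N = 2 - 1*(-4)² = 2 - 1*16 = 2 - 16 = -14)
q(C, R) = R + R²
Z(H) = H + H² + H²*(1 + H) (Z(H) = (H² + (H*(1 + H))*H) + H = (H² + H²*(1 + H)) + H = H + H² + H²*(1 + H))
Z(13)*154 = (13*(1 + 13 + 13*(1 + 13)))*154 = (13*(1 + 13 + 13*14))*154 = (13*(1 + 13 + 182))*154 = (13*196)*154 = 2548*154 = 392392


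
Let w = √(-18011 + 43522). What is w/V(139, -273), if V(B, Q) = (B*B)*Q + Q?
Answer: -√25511/5274906 ≈ -3.0280e-5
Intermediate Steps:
V(B, Q) = Q + Q*B² (V(B, Q) = B²*Q + Q = Q*B² + Q = Q + Q*B²)
w = √25511 ≈ 159.72
w/V(139, -273) = √25511/((-273*(1 + 139²))) = √25511/((-273*(1 + 19321))) = √25511/((-273*19322)) = √25511/(-5274906) = √25511*(-1/5274906) = -√25511/5274906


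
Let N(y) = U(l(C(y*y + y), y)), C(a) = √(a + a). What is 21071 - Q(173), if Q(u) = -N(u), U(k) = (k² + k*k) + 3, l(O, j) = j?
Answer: 80932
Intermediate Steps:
C(a) = √2*√a (C(a) = √(2*a) = √2*√a)
U(k) = 3 + 2*k² (U(k) = (k² + k²) + 3 = 2*k² + 3 = 3 + 2*k²)
N(y) = 3 + 2*y²
Q(u) = -3 - 2*u² (Q(u) = -(3 + 2*u²) = -3 - 2*u²)
21071 - Q(173) = 21071 - (-3 - 2*173²) = 21071 - (-3 - 2*29929) = 21071 - (-3 - 59858) = 21071 - 1*(-59861) = 21071 + 59861 = 80932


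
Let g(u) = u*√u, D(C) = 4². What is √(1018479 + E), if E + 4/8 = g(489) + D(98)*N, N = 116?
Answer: √(4081338 + 1956*√489)/2 ≈ 1015.5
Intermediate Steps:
D(C) = 16
g(u) = u^(3/2)
E = 3711/2 + 489*√489 (E = -½ + (489^(3/2) + 16*116) = -½ + (489*√489 + 1856) = -½ + (1856 + 489*√489) = 3711/2 + 489*√489 ≈ 12669.)
√(1018479 + E) = √(1018479 + (3711/2 + 489*√489)) = √(2040669/2 + 489*√489)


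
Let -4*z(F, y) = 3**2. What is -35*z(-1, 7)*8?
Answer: 630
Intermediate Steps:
z(F, y) = -9/4 (z(F, y) = -1/4*3**2 = -1/4*9 = -9/4)
-35*z(-1, 7)*8 = -35*(-9/4)*8 = (315/4)*8 = 630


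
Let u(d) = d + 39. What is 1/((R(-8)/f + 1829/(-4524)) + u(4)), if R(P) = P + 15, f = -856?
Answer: 968136/41230525 ≈ 0.023481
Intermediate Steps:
R(P) = 15 + P
u(d) = 39 + d
1/((R(-8)/f + 1829/(-4524)) + u(4)) = 1/(((15 - 8)/(-856) + 1829/(-4524)) + (39 + 4)) = 1/((7*(-1/856) + 1829*(-1/4524)) + 43) = 1/((-7/856 - 1829/4524) + 43) = 1/(-399323/968136 + 43) = 1/(41230525/968136) = 968136/41230525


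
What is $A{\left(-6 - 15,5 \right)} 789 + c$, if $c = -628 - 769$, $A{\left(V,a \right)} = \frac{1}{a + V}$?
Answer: $- \frac{23141}{16} \approx -1446.3$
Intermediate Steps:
$A{\left(V,a \right)} = \frac{1}{V + a}$
$c = -1397$ ($c = -628 - 769 = -1397$)
$A{\left(-6 - 15,5 \right)} 789 + c = \frac{1}{\left(-6 - 15\right) + 5} \cdot 789 - 1397 = \frac{1}{-21 + 5} \cdot 789 - 1397 = \frac{1}{-16} \cdot 789 - 1397 = \left(- \frac{1}{16}\right) 789 - 1397 = - \frac{789}{16} - 1397 = - \frac{23141}{16}$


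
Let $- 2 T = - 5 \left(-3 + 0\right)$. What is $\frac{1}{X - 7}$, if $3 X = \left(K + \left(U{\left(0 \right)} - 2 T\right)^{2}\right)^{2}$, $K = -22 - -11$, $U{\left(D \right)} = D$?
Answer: $\frac{3}{45775} \approx 6.5538 \cdot 10^{-5}$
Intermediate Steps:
$T = - \frac{15}{2}$ ($T = - \frac{\left(-5\right) \left(-3 + 0\right)}{2} = - \frac{\left(-5\right) \left(-3\right)}{2} = \left(- \frac{1}{2}\right) 15 = - \frac{15}{2} \approx -7.5$)
$K = -11$ ($K = -22 + 11 = -11$)
$X = \frac{45796}{3}$ ($X = \frac{\left(-11 + \left(0 - -15\right)^{2}\right)^{2}}{3} = \frac{\left(-11 + \left(0 + 15\right)^{2}\right)^{2}}{3} = \frac{\left(-11 + 15^{2}\right)^{2}}{3} = \frac{\left(-11 + 225\right)^{2}}{3} = \frac{214^{2}}{3} = \frac{1}{3} \cdot 45796 = \frac{45796}{3} \approx 15265.0$)
$\frac{1}{X - 7} = \frac{1}{\frac{45796}{3} - 7} = \frac{1}{\frac{45775}{3}} = \frac{3}{45775}$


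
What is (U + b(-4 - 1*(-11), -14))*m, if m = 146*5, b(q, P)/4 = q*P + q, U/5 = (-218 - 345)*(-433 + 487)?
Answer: -111233020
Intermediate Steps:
U = -152010 (U = 5*((-218 - 345)*(-433 + 487)) = 5*(-563*54) = 5*(-30402) = -152010)
b(q, P) = 4*q + 4*P*q (b(q, P) = 4*(q*P + q) = 4*(P*q + q) = 4*(q + P*q) = 4*q + 4*P*q)
m = 730
(U + b(-4 - 1*(-11), -14))*m = (-152010 + 4*(-4 - 1*(-11))*(1 - 14))*730 = (-152010 + 4*(-4 + 11)*(-13))*730 = (-152010 + 4*7*(-13))*730 = (-152010 - 364)*730 = -152374*730 = -111233020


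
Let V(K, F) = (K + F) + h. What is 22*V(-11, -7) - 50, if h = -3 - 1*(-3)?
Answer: -446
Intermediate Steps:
h = 0 (h = -3 + 3 = 0)
V(K, F) = F + K (V(K, F) = (K + F) + 0 = (F + K) + 0 = F + K)
22*V(-11, -7) - 50 = 22*(-7 - 11) - 50 = 22*(-18) - 50 = -396 - 50 = -446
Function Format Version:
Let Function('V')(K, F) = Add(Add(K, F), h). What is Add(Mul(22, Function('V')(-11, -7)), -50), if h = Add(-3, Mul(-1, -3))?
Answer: -446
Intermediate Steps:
h = 0 (h = Add(-3, 3) = 0)
Function('V')(K, F) = Add(F, K) (Function('V')(K, F) = Add(Add(K, F), 0) = Add(Add(F, K), 0) = Add(F, K))
Add(Mul(22, Function('V')(-11, -7)), -50) = Add(Mul(22, Add(-7, -11)), -50) = Add(Mul(22, -18), -50) = Add(-396, -50) = -446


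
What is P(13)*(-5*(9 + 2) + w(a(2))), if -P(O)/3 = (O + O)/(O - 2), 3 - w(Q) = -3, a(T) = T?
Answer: 3822/11 ≈ 347.45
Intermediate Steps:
w(Q) = 6 (w(Q) = 3 - 1*(-3) = 3 + 3 = 6)
P(O) = -6*O/(-2 + O) (P(O) = -3*(O + O)/(O - 2) = -3*2*O/(-2 + O) = -6*O/(-2 + O))
P(13)*(-5*(9 + 2) + w(a(2))) = (-6*13/(-2 + 13))*(-5*(9 + 2) + 6) = (-6*13/11)*(-5*11 + 6) = (-6*13*1/11)*(-55 + 6) = -78/11*(-49) = 3822/11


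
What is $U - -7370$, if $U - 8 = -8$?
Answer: $7370$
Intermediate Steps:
$U = 0$ ($U = 8 - 8 = 0$)
$U - -7370 = 0 - -7370 = 0 + 7370 = 7370$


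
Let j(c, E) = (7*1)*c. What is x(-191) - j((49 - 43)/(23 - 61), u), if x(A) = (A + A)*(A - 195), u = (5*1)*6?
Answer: 2801609/19 ≈ 1.4745e+5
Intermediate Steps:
u = 30 (u = 5*6 = 30)
j(c, E) = 7*c
x(A) = 2*A*(-195 + A) (x(A) = (2*A)*(-195 + A) = 2*A*(-195 + A))
x(-191) - j((49 - 43)/(23 - 61), u) = 2*(-191)*(-195 - 191) - 7*(49 - 43)/(23 - 61) = 2*(-191)*(-386) - 7*6/(-38) = 147452 - 7*6*(-1/38) = 147452 - 7*(-3)/19 = 147452 - 1*(-21/19) = 147452 + 21/19 = 2801609/19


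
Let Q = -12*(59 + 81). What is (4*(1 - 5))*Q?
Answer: 26880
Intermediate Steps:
Q = -1680 (Q = -12*140 = -1680)
(4*(1 - 5))*Q = (4*(1 - 5))*(-1680) = (4*(-4))*(-1680) = -16*(-1680) = 26880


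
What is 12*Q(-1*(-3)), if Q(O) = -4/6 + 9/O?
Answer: 28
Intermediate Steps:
Q(O) = -⅔ + 9/O (Q(O) = -4*⅙ + 9/O = -⅔ + 9/O)
12*Q(-1*(-3)) = 12*(-⅔ + 9/((-1*(-3)))) = 12*(-⅔ + 9/3) = 12*(-⅔ + 9*(⅓)) = 12*(-⅔ + 3) = 12*(7/3) = 28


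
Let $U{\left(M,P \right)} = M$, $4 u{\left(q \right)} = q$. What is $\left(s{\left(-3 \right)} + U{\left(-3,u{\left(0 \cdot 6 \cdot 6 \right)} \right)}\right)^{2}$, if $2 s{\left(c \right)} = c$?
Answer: $\frac{81}{4} \approx 20.25$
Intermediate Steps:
$u{\left(q \right)} = \frac{q}{4}$
$s{\left(c \right)} = \frac{c}{2}$
$\left(s{\left(-3 \right)} + U{\left(-3,u{\left(0 \cdot 6 \cdot 6 \right)} \right)}\right)^{2} = \left(\frac{1}{2} \left(-3\right) - 3\right)^{2} = \left(- \frac{3}{2} - 3\right)^{2} = \left(- \frac{9}{2}\right)^{2} = \frac{81}{4}$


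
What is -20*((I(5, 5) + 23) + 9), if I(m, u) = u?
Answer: -740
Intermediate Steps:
-20*((I(5, 5) + 23) + 9) = -20*((5 + 23) + 9) = -20*(28 + 9) = -20*37 = -740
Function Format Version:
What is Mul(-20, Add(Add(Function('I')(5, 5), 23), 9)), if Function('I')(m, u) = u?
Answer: -740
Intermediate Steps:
Mul(-20, Add(Add(Function('I')(5, 5), 23), 9)) = Mul(-20, Add(Add(5, 23), 9)) = Mul(-20, Add(28, 9)) = Mul(-20, 37) = -740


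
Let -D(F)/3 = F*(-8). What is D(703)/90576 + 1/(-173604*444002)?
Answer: 844596275/4534148424 ≈ 0.18627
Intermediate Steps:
D(F) = 24*F (D(F) = -3*F*(-8) = -(-24)*F = 24*F)
D(703)/90576 + 1/(-173604*444002) = (24*703)/90576 + 1/(-173604*444002) = 16872*(1/90576) - 1/173604*1/444002 = 19/102 - 1/77080523208 = 844596275/4534148424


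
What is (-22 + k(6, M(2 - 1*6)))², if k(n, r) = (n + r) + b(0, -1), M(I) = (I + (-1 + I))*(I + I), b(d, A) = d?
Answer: 3136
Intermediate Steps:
M(I) = 2*I*(-1 + 2*I) (M(I) = (-1 + 2*I)*(2*I) = 2*I*(-1 + 2*I))
k(n, r) = n + r (k(n, r) = (n + r) + 0 = n + r)
(-22 + k(6, M(2 - 1*6)))² = (-22 + (6 + 2*(2 - 1*6)*(-1 + 2*(2 - 1*6))))² = (-22 + (6 + 2*(2 - 6)*(-1 + 2*(2 - 6))))² = (-22 + (6 + 2*(-4)*(-1 + 2*(-4))))² = (-22 + (6 + 2*(-4)*(-1 - 8)))² = (-22 + (6 + 2*(-4)*(-9)))² = (-22 + (6 + 72))² = (-22 + 78)² = 56² = 3136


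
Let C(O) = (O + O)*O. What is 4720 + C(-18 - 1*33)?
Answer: 9922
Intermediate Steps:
C(O) = 2*O**2 (C(O) = (2*O)*O = 2*O**2)
4720 + C(-18 - 1*33) = 4720 + 2*(-18 - 1*33)**2 = 4720 + 2*(-18 - 33)**2 = 4720 + 2*(-51)**2 = 4720 + 2*2601 = 4720 + 5202 = 9922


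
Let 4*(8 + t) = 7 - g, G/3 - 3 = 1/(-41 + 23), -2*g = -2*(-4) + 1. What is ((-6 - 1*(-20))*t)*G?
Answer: -15211/24 ≈ -633.79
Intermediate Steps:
g = -9/2 (g = -(-2*(-4) + 1)/2 = -(8 + 1)/2 = -1/2*9 = -9/2 ≈ -4.5000)
G = 53/6 (G = 9 + 3/(-41 + 23) = 9 + 3/(-18) = 9 + 3*(-1/18) = 9 - 1/6 = 53/6 ≈ 8.8333)
t = -41/8 (t = -8 + (7 - 1*(-9/2))/4 = -8 + (7 + 9/2)/4 = -8 + (1/4)*(23/2) = -8 + 23/8 = -41/8 ≈ -5.1250)
((-6 - 1*(-20))*t)*G = ((-6 - 1*(-20))*(-41/8))*(53/6) = ((-6 + 20)*(-41/8))*(53/6) = (14*(-41/8))*(53/6) = -287/4*53/6 = -15211/24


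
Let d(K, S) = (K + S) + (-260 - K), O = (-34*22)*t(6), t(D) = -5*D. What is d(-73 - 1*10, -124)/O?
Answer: -16/935 ≈ -0.017112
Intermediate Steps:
O = 22440 (O = (-34*22)*(-5*6) = -748*(-30) = 22440)
d(K, S) = -260 + S
d(-73 - 1*10, -124)/O = (-260 - 124)/22440 = -384*1/22440 = -16/935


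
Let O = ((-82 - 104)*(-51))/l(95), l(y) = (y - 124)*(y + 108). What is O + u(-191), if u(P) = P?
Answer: -1133903/5887 ≈ -192.61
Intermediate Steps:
l(y) = (-124 + y)*(108 + y)
O = -9486/5887 (O = ((-82 - 104)*(-51))/(-13392 + 95**2 - 16*95) = (-186*(-51))/(-13392 + 9025 - 1520) = 9486/(-5887) = 9486*(-1/5887) = -9486/5887 ≈ -1.6113)
O + u(-191) = -9486/5887 - 191 = -1133903/5887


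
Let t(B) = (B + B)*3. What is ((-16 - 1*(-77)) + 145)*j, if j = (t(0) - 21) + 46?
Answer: 5150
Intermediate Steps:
t(B) = 6*B (t(B) = (2*B)*3 = 6*B)
j = 25 (j = (6*0 - 21) + 46 = (0 - 21) + 46 = -21 + 46 = 25)
((-16 - 1*(-77)) + 145)*j = ((-16 - 1*(-77)) + 145)*25 = ((-16 + 77) + 145)*25 = (61 + 145)*25 = 206*25 = 5150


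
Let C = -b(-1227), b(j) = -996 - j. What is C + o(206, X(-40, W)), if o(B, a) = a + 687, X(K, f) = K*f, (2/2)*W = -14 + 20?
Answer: 216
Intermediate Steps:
W = 6 (W = -14 + 20 = 6)
C = -231 (C = -(-996 - 1*(-1227)) = -(-996 + 1227) = -1*231 = -231)
o(B, a) = 687 + a
C + o(206, X(-40, W)) = -231 + (687 - 40*6) = -231 + (687 - 240) = -231 + 447 = 216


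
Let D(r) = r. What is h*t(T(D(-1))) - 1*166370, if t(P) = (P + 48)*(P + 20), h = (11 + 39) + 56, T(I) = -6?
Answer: -104042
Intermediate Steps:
h = 106 (h = 50 + 56 = 106)
t(P) = (20 + P)*(48 + P) (t(P) = (48 + P)*(20 + P) = (20 + P)*(48 + P))
h*t(T(D(-1))) - 1*166370 = 106*(960 + (-6)**2 + 68*(-6)) - 1*166370 = 106*(960 + 36 - 408) - 166370 = 106*588 - 166370 = 62328 - 166370 = -104042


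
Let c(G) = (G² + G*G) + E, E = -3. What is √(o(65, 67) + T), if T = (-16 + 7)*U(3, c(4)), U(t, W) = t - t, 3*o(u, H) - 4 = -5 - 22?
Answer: I*√69/3 ≈ 2.7689*I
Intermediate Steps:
o(u, H) = -23/3 (o(u, H) = 4/3 + (-5 - 22)/3 = 4/3 + (⅓)*(-27) = 4/3 - 9 = -23/3)
c(G) = -3 + 2*G² (c(G) = (G² + G*G) - 3 = (G² + G²) - 3 = 2*G² - 3 = -3 + 2*G²)
U(t, W) = 0
T = 0 (T = (-16 + 7)*0 = -9*0 = 0)
√(o(65, 67) + T) = √(-23/3 + 0) = √(-23/3) = I*√69/3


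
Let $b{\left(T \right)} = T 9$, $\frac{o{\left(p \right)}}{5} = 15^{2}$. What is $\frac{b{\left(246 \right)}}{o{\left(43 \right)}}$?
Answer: $\frac{246}{125} \approx 1.968$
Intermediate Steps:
$o{\left(p \right)} = 1125$ ($o{\left(p \right)} = 5 \cdot 15^{2} = 5 \cdot 225 = 1125$)
$b{\left(T \right)} = 9 T$
$\frac{b{\left(246 \right)}}{o{\left(43 \right)}} = \frac{9 \cdot 246}{1125} = 2214 \cdot \frac{1}{1125} = \frac{246}{125}$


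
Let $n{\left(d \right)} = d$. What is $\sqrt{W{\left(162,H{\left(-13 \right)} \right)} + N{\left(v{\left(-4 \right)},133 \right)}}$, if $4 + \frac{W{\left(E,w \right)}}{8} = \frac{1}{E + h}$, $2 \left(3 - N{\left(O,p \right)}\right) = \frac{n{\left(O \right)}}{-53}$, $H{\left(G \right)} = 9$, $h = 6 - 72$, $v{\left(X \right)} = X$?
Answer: $\frac{i \sqrt{2927985}}{318} \approx 5.3809 i$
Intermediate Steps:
$h = -66$
$N{\left(O,p \right)} = 3 + \frac{O}{106}$ ($N{\left(O,p \right)} = 3 - \frac{O \frac{1}{-53}}{2} = 3 - \frac{O \left(- \frac{1}{53}\right)}{2} = 3 - \frac{\left(- \frac{1}{53}\right) O}{2} = 3 + \frac{O}{106}$)
$W{\left(E,w \right)} = -32 + \frac{8}{-66 + E}$ ($W{\left(E,w \right)} = -32 + \frac{8}{E - 66} = -32 + \frac{8}{-66 + E}$)
$\sqrt{W{\left(162,H{\left(-13 \right)} \right)} + N{\left(v{\left(-4 \right)},133 \right)}} = \sqrt{\frac{8 \left(265 - 648\right)}{-66 + 162} + \left(3 + \frac{1}{106} \left(-4\right)\right)} = \sqrt{\frac{8 \left(265 - 648\right)}{96} + \left(3 - \frac{2}{53}\right)} = \sqrt{8 \cdot \frac{1}{96} \left(-383\right) + \frac{157}{53}} = \sqrt{- \frac{383}{12} + \frac{157}{53}} = \sqrt{- \frac{18415}{636}} = \frac{i \sqrt{2927985}}{318}$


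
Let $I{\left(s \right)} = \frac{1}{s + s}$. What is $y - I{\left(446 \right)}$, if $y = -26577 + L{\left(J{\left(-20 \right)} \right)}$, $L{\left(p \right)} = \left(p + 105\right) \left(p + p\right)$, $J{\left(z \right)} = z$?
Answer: $- \frac{26739485}{892} \approx -29977.0$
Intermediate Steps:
$I{\left(s \right)} = \frac{1}{2 s}$
$L{\left(p \right)} = 2 p \left(105 + p\right)$ ($L{\left(p \right)} = \left(105 + p\right) 2 p = 2 p \left(105 + p\right)$)
$y = -29977$ ($y = -26577 + 2 \left(-20\right) \left(105 - 20\right) = -26577 + 2 \left(-20\right) 85 = -26577 - 3400 = -29977$)
$y - I{\left(446 \right)} = -29977 - \frac{1}{2 \cdot 446} = -29977 - \frac{1}{2} \cdot \frac{1}{446} = -29977 - \frac{1}{892} = - \frac{26739485}{892}$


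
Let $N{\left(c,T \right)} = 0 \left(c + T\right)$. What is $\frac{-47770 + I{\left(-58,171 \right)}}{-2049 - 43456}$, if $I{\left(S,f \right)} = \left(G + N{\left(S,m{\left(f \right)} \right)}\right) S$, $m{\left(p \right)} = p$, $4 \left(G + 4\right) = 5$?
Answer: $\frac{95221}{91010} \approx 1.0463$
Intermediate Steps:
$G = - \frac{11}{4}$ ($G = -4 + \frac{1}{4} \cdot 5 = -4 + \frac{5}{4} = - \frac{11}{4} \approx -2.75$)
$N{\left(c,T \right)} = 0$ ($N{\left(c,T \right)} = 0 \left(T + c\right) = 0$)
$I{\left(S,f \right)} = - \frac{11 S}{4}$ ($I{\left(S,f \right)} = \left(- \frac{11}{4} + 0\right) S = - \frac{11 S}{4}$)
$\frac{-47770 + I{\left(-58,171 \right)}}{-2049 - 43456} = \frac{-47770 - - \frac{319}{2}}{-2049 - 43456} = \frac{-47770 + \frac{319}{2}}{-45505} = \left(- \frac{95221}{2}\right) \left(- \frac{1}{45505}\right) = \frac{95221}{91010}$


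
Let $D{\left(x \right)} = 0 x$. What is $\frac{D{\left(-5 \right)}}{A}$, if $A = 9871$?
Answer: $0$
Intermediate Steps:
$D{\left(x \right)} = 0$
$\frac{D{\left(-5 \right)}}{A} = \frac{0}{9871} = 0 \cdot \frac{1}{9871} = 0$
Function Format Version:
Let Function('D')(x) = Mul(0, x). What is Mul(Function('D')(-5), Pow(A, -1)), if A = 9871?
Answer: 0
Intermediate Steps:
Function('D')(x) = 0
Mul(Function('D')(-5), Pow(A, -1)) = Mul(0, Pow(9871, -1)) = Mul(0, Rational(1, 9871)) = 0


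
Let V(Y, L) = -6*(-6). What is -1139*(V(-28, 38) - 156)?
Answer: 136680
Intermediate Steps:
V(Y, L) = 36
-1139*(V(-28, 38) - 156) = -1139*(36 - 156) = -1139*(-120) = 136680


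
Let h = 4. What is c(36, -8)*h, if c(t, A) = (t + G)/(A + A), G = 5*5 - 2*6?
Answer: -49/4 ≈ -12.250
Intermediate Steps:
G = 13 (G = 25 - 12 = 13)
c(t, A) = (13 + t)/(2*A) (c(t, A) = (t + 13)/(A + A) = (13 + t)/((2*A)) = (13 + t)*(1/(2*A)) = (13 + t)/(2*A))
c(36, -8)*h = ((½)*(13 + 36)/(-8))*4 = ((½)*(-⅛)*49)*4 = -49/16*4 = -49/4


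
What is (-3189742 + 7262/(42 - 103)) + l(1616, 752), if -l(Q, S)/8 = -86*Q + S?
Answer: -127128212/61 ≈ -2.0841e+6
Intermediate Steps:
l(Q, S) = -8*S + 688*Q (l(Q, S) = -8*(-86*Q + S) = -8*(S - 86*Q) = -8*S + 688*Q)
(-3189742 + 7262/(42 - 103)) + l(1616, 752) = (-3189742 + 7262/(42 - 103)) + (-8*752 + 688*1616) = (-3189742 + 7262/(-61)) + (-6016 + 1111808) = (-3189742 + 7262*(-1/61)) + 1105792 = (-3189742 - 7262/61) + 1105792 = -194581524/61 + 1105792 = -127128212/61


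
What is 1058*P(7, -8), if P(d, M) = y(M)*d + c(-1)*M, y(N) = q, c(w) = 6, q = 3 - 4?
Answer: -58190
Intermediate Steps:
q = -1
y(N) = -1
P(d, M) = -d + 6*M
1058*P(7, -8) = 1058*(-1*7 + 6*(-8)) = 1058*(-7 - 48) = 1058*(-55) = -58190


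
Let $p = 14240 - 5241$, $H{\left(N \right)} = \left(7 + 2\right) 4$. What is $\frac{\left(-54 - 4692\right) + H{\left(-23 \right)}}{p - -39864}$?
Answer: $- \frac{4710}{48863} \approx -0.096392$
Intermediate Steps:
$H{\left(N \right)} = 36$ ($H{\left(N \right)} = 9 \cdot 4 = 36$)
$p = 8999$ ($p = 14240 - 5241 = 8999$)
$\frac{\left(-54 - 4692\right) + H{\left(-23 \right)}}{p - -39864} = \frac{\left(-54 - 4692\right) + 36}{8999 - -39864} = \frac{\left(-54 - 4692\right) + 36}{8999 + 39864} = \frac{-4746 + 36}{48863} = \left(-4710\right) \frac{1}{48863} = - \frac{4710}{48863}$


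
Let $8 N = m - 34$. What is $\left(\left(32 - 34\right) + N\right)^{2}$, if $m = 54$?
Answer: $\frac{1}{4} \approx 0.25$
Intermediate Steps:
$N = \frac{5}{2}$ ($N = \frac{54 - 34}{8} = \frac{1}{8} \cdot 20 = \frac{5}{2} \approx 2.5$)
$\left(\left(32 - 34\right) + N\right)^{2} = \left(\left(32 - 34\right) + \frac{5}{2}\right)^{2} = \left(-2 + \frac{5}{2}\right)^{2} = \left(\frac{1}{2}\right)^{2} = \frac{1}{4}$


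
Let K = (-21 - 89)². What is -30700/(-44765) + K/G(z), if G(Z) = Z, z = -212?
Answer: -26757405/474509 ≈ -56.390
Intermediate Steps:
K = 12100 (K = (-110)² = 12100)
-30700/(-44765) + K/G(z) = -30700/(-44765) + 12100/(-212) = -30700*(-1/44765) + 12100*(-1/212) = 6140/8953 - 3025/53 = -26757405/474509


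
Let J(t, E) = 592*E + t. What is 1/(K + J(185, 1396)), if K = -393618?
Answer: 1/432999 ≈ 2.3095e-6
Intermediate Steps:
J(t, E) = t + 592*E
1/(K + J(185, 1396)) = 1/(-393618 + (185 + 592*1396)) = 1/(-393618 + (185 + 826432)) = 1/(-393618 + 826617) = 1/432999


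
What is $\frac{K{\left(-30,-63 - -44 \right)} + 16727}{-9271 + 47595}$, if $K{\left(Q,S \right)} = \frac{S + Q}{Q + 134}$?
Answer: $\frac{1739559}{3985696} \approx 0.43645$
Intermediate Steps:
$K{\left(Q,S \right)} = \frac{Q + S}{134 + Q}$
$\frac{K{\left(-30,-63 - -44 \right)} + 16727}{-9271 + 47595} = \frac{\frac{-30 - 19}{134 - 30} + 16727}{-9271 + 47595} = \frac{\frac{-30 + \left(-63 + 44\right)}{104} + 16727}{38324} = \left(\frac{-30 - 19}{104} + 16727\right) \frac{1}{38324} = \left(\frac{1}{104} \left(-49\right) + 16727\right) \frac{1}{38324} = \left(- \frac{49}{104} + 16727\right) \frac{1}{38324} = \frac{1739559}{104} \cdot \frac{1}{38324} = \frac{1739559}{3985696}$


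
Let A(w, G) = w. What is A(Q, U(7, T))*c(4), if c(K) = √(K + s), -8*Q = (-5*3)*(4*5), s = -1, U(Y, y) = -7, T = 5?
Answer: 75*√3/2 ≈ 64.952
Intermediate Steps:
Q = 75/2 (Q = -(-5*3)*4*5/8 = -(-15)*20/8 = -⅛*(-300) = 75/2 ≈ 37.500)
c(K) = √(-1 + K) (c(K) = √(K - 1) = √(-1 + K))
A(Q, U(7, T))*c(4) = 75*√(-1 + 4)/2 = 75*√3/2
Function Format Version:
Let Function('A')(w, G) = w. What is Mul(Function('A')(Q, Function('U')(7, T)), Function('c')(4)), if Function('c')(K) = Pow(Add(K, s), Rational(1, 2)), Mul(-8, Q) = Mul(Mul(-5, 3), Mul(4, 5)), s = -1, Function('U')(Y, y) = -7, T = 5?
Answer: Mul(Rational(75, 2), Pow(3, Rational(1, 2))) ≈ 64.952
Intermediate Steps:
Q = Rational(75, 2) (Q = Mul(Rational(-1, 8), Mul(Mul(-5, 3), Mul(4, 5))) = Mul(Rational(-1, 8), Mul(-15, 20)) = Mul(Rational(-1, 8), -300) = Rational(75, 2) ≈ 37.500)
Function('c')(K) = Pow(Add(-1, K), Rational(1, 2)) (Function('c')(K) = Pow(Add(K, -1), Rational(1, 2)) = Pow(Add(-1, K), Rational(1, 2)))
Mul(Function('A')(Q, Function('U')(7, T)), Function('c')(4)) = Mul(Rational(75, 2), Pow(Add(-1, 4), Rational(1, 2))) = Mul(Rational(75, 2), Pow(3, Rational(1, 2)))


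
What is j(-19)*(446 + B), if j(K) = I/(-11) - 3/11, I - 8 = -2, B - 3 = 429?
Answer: -7902/11 ≈ -718.36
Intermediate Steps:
B = 432 (B = 3 + 429 = 432)
I = 6 (I = 8 - 2 = 6)
j(K) = -9/11 (j(K) = 6/(-11) - 3/11 = 6*(-1/11) - 3*1/11 = -6/11 - 3/11 = -9/11)
j(-19)*(446 + B) = -9*(446 + 432)/11 = -9/11*878 = -7902/11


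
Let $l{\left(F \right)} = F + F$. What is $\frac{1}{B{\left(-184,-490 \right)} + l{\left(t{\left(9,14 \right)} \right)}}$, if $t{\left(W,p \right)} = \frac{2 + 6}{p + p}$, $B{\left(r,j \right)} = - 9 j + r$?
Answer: $\frac{7}{29586} \approx 0.0002366$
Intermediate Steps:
$B{\left(r,j \right)} = r - 9 j$
$t{\left(W,p \right)} = \frac{4}{p}$ ($t{\left(W,p \right)} = \frac{8}{2 p} = 8 \frac{1}{2 p} = \frac{4}{p}$)
$l{\left(F \right)} = 2 F$
$\frac{1}{B{\left(-184,-490 \right)} + l{\left(t{\left(9,14 \right)} \right)}} = \frac{1}{\left(-184 - -4410\right) + 2 \cdot \frac{4}{14}} = \frac{1}{\left(-184 + 4410\right) + 2 \cdot 4 \cdot \frac{1}{14}} = \frac{1}{4226 + 2 \cdot \frac{2}{7}} = \frac{1}{4226 + \frac{4}{7}} = \frac{1}{\frac{29586}{7}} = \frac{7}{29586}$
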